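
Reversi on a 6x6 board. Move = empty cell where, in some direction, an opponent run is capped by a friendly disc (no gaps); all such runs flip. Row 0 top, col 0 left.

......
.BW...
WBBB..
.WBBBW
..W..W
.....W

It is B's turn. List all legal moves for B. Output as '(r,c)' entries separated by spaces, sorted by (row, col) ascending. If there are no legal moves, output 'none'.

Answer: (0,1) (0,2) (0,3) (1,3) (3,0) (4,0) (4,1) (5,1) (5,2)

Derivation:
(0,1): flips 1 -> legal
(0,2): flips 1 -> legal
(0,3): flips 1 -> legal
(1,0): no bracket -> illegal
(1,3): flips 1 -> legal
(2,4): no bracket -> illegal
(2,5): no bracket -> illegal
(3,0): flips 1 -> legal
(4,0): flips 1 -> legal
(4,1): flips 1 -> legal
(4,3): no bracket -> illegal
(4,4): no bracket -> illegal
(5,1): flips 1 -> legal
(5,2): flips 1 -> legal
(5,3): no bracket -> illegal
(5,4): no bracket -> illegal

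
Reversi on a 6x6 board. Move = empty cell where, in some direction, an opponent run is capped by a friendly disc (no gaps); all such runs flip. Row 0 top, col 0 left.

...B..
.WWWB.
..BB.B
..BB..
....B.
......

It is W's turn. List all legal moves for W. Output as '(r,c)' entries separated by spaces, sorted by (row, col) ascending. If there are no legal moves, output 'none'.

Answer: (1,5) (3,1) (3,4) (4,2) (4,3) (5,5)

Derivation:
(0,2): no bracket -> illegal
(0,4): no bracket -> illegal
(0,5): no bracket -> illegal
(1,5): flips 1 -> legal
(2,1): no bracket -> illegal
(2,4): no bracket -> illegal
(3,1): flips 1 -> legal
(3,4): flips 1 -> legal
(3,5): no bracket -> illegal
(4,1): no bracket -> illegal
(4,2): flips 2 -> legal
(4,3): flips 2 -> legal
(4,5): no bracket -> illegal
(5,3): no bracket -> illegal
(5,4): no bracket -> illegal
(5,5): flips 3 -> legal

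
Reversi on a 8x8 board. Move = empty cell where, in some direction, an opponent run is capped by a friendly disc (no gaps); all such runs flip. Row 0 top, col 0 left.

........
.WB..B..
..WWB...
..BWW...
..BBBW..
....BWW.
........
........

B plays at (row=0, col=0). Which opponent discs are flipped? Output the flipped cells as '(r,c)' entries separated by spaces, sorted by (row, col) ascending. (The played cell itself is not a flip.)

Answer: (1,1) (2,2) (3,3)

Derivation:
Dir NW: edge -> no flip
Dir N: edge -> no flip
Dir NE: edge -> no flip
Dir W: edge -> no flip
Dir E: first cell '.' (not opp) -> no flip
Dir SW: edge -> no flip
Dir S: first cell '.' (not opp) -> no flip
Dir SE: opp run (1,1) (2,2) (3,3) capped by B -> flip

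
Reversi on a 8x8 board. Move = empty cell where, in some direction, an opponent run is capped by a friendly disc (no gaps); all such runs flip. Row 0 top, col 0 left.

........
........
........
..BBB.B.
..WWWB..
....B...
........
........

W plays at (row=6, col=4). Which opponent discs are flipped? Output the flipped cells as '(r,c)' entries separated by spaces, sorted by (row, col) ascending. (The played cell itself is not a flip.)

Dir NW: first cell '.' (not opp) -> no flip
Dir N: opp run (5,4) capped by W -> flip
Dir NE: first cell '.' (not opp) -> no flip
Dir W: first cell '.' (not opp) -> no flip
Dir E: first cell '.' (not opp) -> no flip
Dir SW: first cell '.' (not opp) -> no flip
Dir S: first cell '.' (not opp) -> no flip
Dir SE: first cell '.' (not opp) -> no flip

Answer: (5,4)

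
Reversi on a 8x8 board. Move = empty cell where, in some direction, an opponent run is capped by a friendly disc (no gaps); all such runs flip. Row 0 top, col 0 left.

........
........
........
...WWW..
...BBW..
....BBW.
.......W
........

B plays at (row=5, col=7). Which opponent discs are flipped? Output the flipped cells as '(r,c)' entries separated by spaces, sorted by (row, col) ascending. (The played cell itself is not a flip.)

Answer: (5,6)

Derivation:
Dir NW: first cell '.' (not opp) -> no flip
Dir N: first cell '.' (not opp) -> no flip
Dir NE: edge -> no flip
Dir W: opp run (5,6) capped by B -> flip
Dir E: edge -> no flip
Dir SW: first cell '.' (not opp) -> no flip
Dir S: opp run (6,7), next='.' -> no flip
Dir SE: edge -> no flip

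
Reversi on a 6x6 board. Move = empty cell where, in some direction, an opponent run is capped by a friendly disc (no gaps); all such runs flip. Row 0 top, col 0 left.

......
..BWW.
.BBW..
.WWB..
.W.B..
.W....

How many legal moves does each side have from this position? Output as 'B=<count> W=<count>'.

-- B to move --
(0,2): no bracket -> illegal
(0,3): flips 2 -> legal
(0,4): flips 1 -> legal
(0,5): no bracket -> illegal
(1,5): flips 2 -> legal
(2,0): no bracket -> illegal
(2,4): flips 1 -> legal
(2,5): no bracket -> illegal
(3,0): flips 2 -> legal
(3,4): flips 1 -> legal
(4,0): flips 1 -> legal
(4,2): flips 1 -> legal
(5,0): no bracket -> illegal
(5,2): no bracket -> illegal
B mobility = 8
-- W to move --
(0,1): flips 1 -> legal
(0,2): flips 2 -> legal
(0,3): no bracket -> illegal
(1,0): flips 1 -> legal
(1,1): flips 2 -> legal
(2,0): flips 2 -> legal
(2,4): no bracket -> illegal
(3,0): no bracket -> illegal
(3,4): flips 1 -> legal
(4,2): no bracket -> illegal
(4,4): no bracket -> illegal
(5,2): no bracket -> illegal
(5,3): flips 2 -> legal
(5,4): flips 1 -> legal
W mobility = 8

Answer: B=8 W=8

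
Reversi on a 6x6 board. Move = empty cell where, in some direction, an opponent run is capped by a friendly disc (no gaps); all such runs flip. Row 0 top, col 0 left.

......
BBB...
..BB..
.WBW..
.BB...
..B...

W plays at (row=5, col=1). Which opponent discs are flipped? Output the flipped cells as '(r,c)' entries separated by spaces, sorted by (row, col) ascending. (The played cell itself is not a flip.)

Dir NW: first cell '.' (not opp) -> no flip
Dir N: opp run (4,1) capped by W -> flip
Dir NE: opp run (4,2) capped by W -> flip
Dir W: first cell '.' (not opp) -> no flip
Dir E: opp run (5,2), next='.' -> no flip
Dir SW: edge -> no flip
Dir S: edge -> no flip
Dir SE: edge -> no flip

Answer: (4,1) (4,2)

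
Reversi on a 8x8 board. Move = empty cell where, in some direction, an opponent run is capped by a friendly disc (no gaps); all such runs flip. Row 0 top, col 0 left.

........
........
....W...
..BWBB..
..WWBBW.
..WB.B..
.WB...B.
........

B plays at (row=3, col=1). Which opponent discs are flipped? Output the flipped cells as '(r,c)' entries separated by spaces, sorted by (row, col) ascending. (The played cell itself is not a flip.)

Answer: (4,2)

Derivation:
Dir NW: first cell '.' (not opp) -> no flip
Dir N: first cell '.' (not opp) -> no flip
Dir NE: first cell '.' (not opp) -> no flip
Dir W: first cell '.' (not opp) -> no flip
Dir E: first cell 'B' (not opp) -> no flip
Dir SW: first cell '.' (not opp) -> no flip
Dir S: first cell '.' (not opp) -> no flip
Dir SE: opp run (4,2) capped by B -> flip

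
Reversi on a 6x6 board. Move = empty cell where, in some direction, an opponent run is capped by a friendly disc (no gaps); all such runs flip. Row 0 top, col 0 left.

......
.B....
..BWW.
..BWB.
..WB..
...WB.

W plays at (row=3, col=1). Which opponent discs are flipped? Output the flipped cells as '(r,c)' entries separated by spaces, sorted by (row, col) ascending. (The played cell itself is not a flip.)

Answer: (3,2)

Derivation:
Dir NW: first cell '.' (not opp) -> no flip
Dir N: first cell '.' (not opp) -> no flip
Dir NE: opp run (2,2), next='.' -> no flip
Dir W: first cell '.' (not opp) -> no flip
Dir E: opp run (3,2) capped by W -> flip
Dir SW: first cell '.' (not opp) -> no flip
Dir S: first cell '.' (not opp) -> no flip
Dir SE: first cell 'W' (not opp) -> no flip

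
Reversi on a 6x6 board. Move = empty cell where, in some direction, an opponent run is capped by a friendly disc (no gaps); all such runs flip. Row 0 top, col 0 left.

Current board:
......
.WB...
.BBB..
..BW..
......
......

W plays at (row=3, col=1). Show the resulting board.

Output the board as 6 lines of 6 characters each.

Answer: ......
.WB...
.WBB..
.WWW..
......
......

Derivation:
Place W at (3,1); scan 8 dirs for brackets.
Dir NW: first cell '.' (not opp) -> no flip
Dir N: opp run (2,1) capped by W -> flip
Dir NE: opp run (2,2), next='.' -> no flip
Dir W: first cell '.' (not opp) -> no flip
Dir E: opp run (3,2) capped by W -> flip
Dir SW: first cell '.' (not opp) -> no flip
Dir S: first cell '.' (not opp) -> no flip
Dir SE: first cell '.' (not opp) -> no flip
All flips: (2,1) (3,2)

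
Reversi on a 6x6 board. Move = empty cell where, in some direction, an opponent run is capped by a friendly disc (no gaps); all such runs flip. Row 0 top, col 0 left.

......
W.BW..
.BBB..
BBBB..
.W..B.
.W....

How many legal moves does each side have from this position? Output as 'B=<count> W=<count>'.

Answer: B=5 W=4

Derivation:
-- B to move --
(0,0): no bracket -> illegal
(0,1): no bracket -> illegal
(0,2): no bracket -> illegal
(0,3): flips 1 -> legal
(0,4): flips 1 -> legal
(1,1): no bracket -> illegal
(1,4): flips 1 -> legal
(2,0): no bracket -> illegal
(2,4): no bracket -> illegal
(4,0): no bracket -> illegal
(4,2): no bracket -> illegal
(5,0): flips 1 -> legal
(5,2): flips 1 -> legal
B mobility = 5
-- W to move --
(0,1): no bracket -> illegal
(0,2): no bracket -> illegal
(0,3): no bracket -> illegal
(1,1): flips 3 -> legal
(1,4): flips 2 -> legal
(2,0): no bracket -> illegal
(2,4): no bracket -> illegal
(3,4): no bracket -> illegal
(3,5): no bracket -> illegal
(4,0): flips 2 -> legal
(4,2): no bracket -> illegal
(4,3): flips 4 -> legal
(4,5): no bracket -> illegal
(5,3): no bracket -> illegal
(5,4): no bracket -> illegal
(5,5): no bracket -> illegal
W mobility = 4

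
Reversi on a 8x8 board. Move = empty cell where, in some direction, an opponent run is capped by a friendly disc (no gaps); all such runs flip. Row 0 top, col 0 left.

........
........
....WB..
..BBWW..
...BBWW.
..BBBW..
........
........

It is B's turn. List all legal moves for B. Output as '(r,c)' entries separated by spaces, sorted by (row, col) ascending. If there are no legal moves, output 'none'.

Answer: (1,4) (1,5) (2,3) (2,6) (3,6) (4,7) (5,6) (6,5) (6,6)

Derivation:
(1,3): no bracket -> illegal
(1,4): flips 2 -> legal
(1,5): flips 1 -> legal
(2,3): flips 1 -> legal
(2,6): flips 1 -> legal
(3,6): flips 3 -> legal
(3,7): no bracket -> illegal
(4,7): flips 2 -> legal
(5,6): flips 1 -> legal
(5,7): no bracket -> illegal
(6,4): no bracket -> illegal
(6,5): flips 3 -> legal
(6,6): flips 1 -> legal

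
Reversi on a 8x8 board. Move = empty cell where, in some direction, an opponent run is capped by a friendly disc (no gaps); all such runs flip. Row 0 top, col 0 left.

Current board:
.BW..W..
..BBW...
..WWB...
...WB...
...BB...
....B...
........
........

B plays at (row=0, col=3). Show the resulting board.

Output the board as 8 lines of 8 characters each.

Place B at (0,3); scan 8 dirs for brackets.
Dir NW: edge -> no flip
Dir N: edge -> no flip
Dir NE: edge -> no flip
Dir W: opp run (0,2) capped by B -> flip
Dir E: first cell '.' (not opp) -> no flip
Dir SW: first cell 'B' (not opp) -> no flip
Dir S: first cell 'B' (not opp) -> no flip
Dir SE: opp run (1,4), next='.' -> no flip
All flips: (0,2)

Answer: .BBB.W..
..BBW...
..WWB...
...WB...
...BB...
....B...
........
........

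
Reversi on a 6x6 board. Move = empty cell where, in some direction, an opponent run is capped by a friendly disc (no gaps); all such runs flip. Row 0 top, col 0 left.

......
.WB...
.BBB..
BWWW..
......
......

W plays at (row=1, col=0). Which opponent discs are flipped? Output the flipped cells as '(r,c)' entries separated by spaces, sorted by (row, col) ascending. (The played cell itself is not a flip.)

Answer: (2,1)

Derivation:
Dir NW: edge -> no flip
Dir N: first cell '.' (not opp) -> no flip
Dir NE: first cell '.' (not opp) -> no flip
Dir W: edge -> no flip
Dir E: first cell 'W' (not opp) -> no flip
Dir SW: edge -> no flip
Dir S: first cell '.' (not opp) -> no flip
Dir SE: opp run (2,1) capped by W -> flip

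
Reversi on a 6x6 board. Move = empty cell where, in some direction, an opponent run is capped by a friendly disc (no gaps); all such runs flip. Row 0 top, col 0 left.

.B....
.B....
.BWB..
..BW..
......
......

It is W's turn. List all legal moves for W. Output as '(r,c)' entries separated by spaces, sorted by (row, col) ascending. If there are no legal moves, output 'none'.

(0,0): flips 1 -> legal
(0,2): no bracket -> illegal
(1,0): no bracket -> illegal
(1,2): no bracket -> illegal
(1,3): flips 1 -> legal
(1,4): no bracket -> illegal
(2,0): flips 1 -> legal
(2,4): flips 1 -> legal
(3,0): no bracket -> illegal
(3,1): flips 1 -> legal
(3,4): no bracket -> illegal
(4,1): no bracket -> illegal
(4,2): flips 1 -> legal
(4,3): no bracket -> illegal

Answer: (0,0) (1,3) (2,0) (2,4) (3,1) (4,2)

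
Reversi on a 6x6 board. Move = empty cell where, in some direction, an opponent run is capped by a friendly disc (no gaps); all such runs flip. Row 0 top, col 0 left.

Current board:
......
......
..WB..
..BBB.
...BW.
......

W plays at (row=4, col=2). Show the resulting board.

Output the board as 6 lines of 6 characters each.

Answer: ......
......
..WB..
..WBB.
..WWW.
......

Derivation:
Place W at (4,2); scan 8 dirs for brackets.
Dir NW: first cell '.' (not opp) -> no flip
Dir N: opp run (3,2) capped by W -> flip
Dir NE: opp run (3,3), next='.' -> no flip
Dir W: first cell '.' (not opp) -> no flip
Dir E: opp run (4,3) capped by W -> flip
Dir SW: first cell '.' (not opp) -> no flip
Dir S: first cell '.' (not opp) -> no flip
Dir SE: first cell '.' (not opp) -> no flip
All flips: (3,2) (4,3)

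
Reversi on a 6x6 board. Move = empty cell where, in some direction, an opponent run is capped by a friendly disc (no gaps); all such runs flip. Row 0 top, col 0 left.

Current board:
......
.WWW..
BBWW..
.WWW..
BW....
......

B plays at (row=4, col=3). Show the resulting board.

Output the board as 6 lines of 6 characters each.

Answer: ......
.WWW..
BBWW..
.WBW..
BW.B..
......

Derivation:
Place B at (4,3); scan 8 dirs for brackets.
Dir NW: opp run (3,2) capped by B -> flip
Dir N: opp run (3,3) (2,3) (1,3), next='.' -> no flip
Dir NE: first cell '.' (not opp) -> no flip
Dir W: first cell '.' (not opp) -> no flip
Dir E: first cell '.' (not opp) -> no flip
Dir SW: first cell '.' (not opp) -> no flip
Dir S: first cell '.' (not opp) -> no flip
Dir SE: first cell '.' (not opp) -> no flip
All flips: (3,2)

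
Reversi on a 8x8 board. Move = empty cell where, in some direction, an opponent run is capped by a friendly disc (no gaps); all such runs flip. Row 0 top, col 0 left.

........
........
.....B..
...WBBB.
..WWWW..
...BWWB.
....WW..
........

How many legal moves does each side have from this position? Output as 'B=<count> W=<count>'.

-- B to move --
(2,2): no bracket -> illegal
(2,3): flips 2 -> legal
(2,4): no bracket -> illegal
(3,1): flips 1 -> legal
(3,2): flips 1 -> legal
(4,1): no bracket -> illegal
(4,6): no bracket -> illegal
(5,1): no bracket -> illegal
(5,2): flips 1 -> legal
(6,3): flips 2 -> legal
(6,6): no bracket -> illegal
(7,3): no bracket -> illegal
(7,4): flips 4 -> legal
(7,5): flips 4 -> legal
(7,6): no bracket -> illegal
B mobility = 7
-- W to move --
(1,4): no bracket -> illegal
(1,5): flips 2 -> legal
(1,6): flips 2 -> legal
(2,3): flips 1 -> legal
(2,4): flips 1 -> legal
(2,6): flips 1 -> legal
(2,7): flips 1 -> legal
(3,7): flips 3 -> legal
(4,6): no bracket -> illegal
(4,7): flips 1 -> legal
(5,2): flips 1 -> legal
(5,7): flips 1 -> legal
(6,2): flips 1 -> legal
(6,3): flips 1 -> legal
(6,6): no bracket -> illegal
(6,7): flips 1 -> legal
W mobility = 13

Answer: B=7 W=13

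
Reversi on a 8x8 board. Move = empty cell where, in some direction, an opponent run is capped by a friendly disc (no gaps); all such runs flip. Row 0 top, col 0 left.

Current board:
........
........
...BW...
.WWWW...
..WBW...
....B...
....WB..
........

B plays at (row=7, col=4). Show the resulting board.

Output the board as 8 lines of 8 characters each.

Answer: ........
........
...BW...
.WWWW...
..WBW...
....B...
....BB..
....B...

Derivation:
Place B at (7,4); scan 8 dirs for brackets.
Dir NW: first cell '.' (not opp) -> no flip
Dir N: opp run (6,4) capped by B -> flip
Dir NE: first cell 'B' (not opp) -> no flip
Dir W: first cell '.' (not opp) -> no flip
Dir E: first cell '.' (not opp) -> no flip
Dir SW: edge -> no flip
Dir S: edge -> no flip
Dir SE: edge -> no flip
All flips: (6,4)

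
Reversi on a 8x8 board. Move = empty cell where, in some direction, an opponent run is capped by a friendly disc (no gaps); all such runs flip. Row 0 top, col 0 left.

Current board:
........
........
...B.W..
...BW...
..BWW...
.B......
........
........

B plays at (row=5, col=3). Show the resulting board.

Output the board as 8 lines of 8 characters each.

Answer: ........
........
...B.W..
...BW...
..BBW...
.B.B....
........
........

Derivation:
Place B at (5,3); scan 8 dirs for brackets.
Dir NW: first cell 'B' (not opp) -> no flip
Dir N: opp run (4,3) capped by B -> flip
Dir NE: opp run (4,4), next='.' -> no flip
Dir W: first cell '.' (not opp) -> no flip
Dir E: first cell '.' (not opp) -> no flip
Dir SW: first cell '.' (not opp) -> no flip
Dir S: first cell '.' (not opp) -> no flip
Dir SE: first cell '.' (not opp) -> no flip
All flips: (4,3)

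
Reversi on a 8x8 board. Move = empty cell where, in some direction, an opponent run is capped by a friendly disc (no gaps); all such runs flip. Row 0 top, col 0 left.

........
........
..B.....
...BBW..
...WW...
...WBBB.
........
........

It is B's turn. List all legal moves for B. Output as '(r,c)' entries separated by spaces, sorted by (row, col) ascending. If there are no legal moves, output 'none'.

Answer: (3,2) (3,6) (5,2) (6,3)

Derivation:
(2,4): no bracket -> illegal
(2,5): no bracket -> illegal
(2,6): no bracket -> illegal
(3,2): flips 1 -> legal
(3,6): flips 1 -> legal
(4,2): no bracket -> illegal
(4,5): no bracket -> illegal
(4,6): no bracket -> illegal
(5,2): flips 2 -> legal
(6,2): no bracket -> illegal
(6,3): flips 2 -> legal
(6,4): no bracket -> illegal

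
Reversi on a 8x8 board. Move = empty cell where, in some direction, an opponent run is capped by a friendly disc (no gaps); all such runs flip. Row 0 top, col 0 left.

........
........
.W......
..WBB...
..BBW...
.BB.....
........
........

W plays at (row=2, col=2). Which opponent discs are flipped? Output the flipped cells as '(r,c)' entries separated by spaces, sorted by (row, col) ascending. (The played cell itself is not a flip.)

Answer: (3,3)

Derivation:
Dir NW: first cell '.' (not opp) -> no flip
Dir N: first cell '.' (not opp) -> no flip
Dir NE: first cell '.' (not opp) -> no flip
Dir W: first cell 'W' (not opp) -> no flip
Dir E: first cell '.' (not opp) -> no flip
Dir SW: first cell '.' (not opp) -> no flip
Dir S: first cell 'W' (not opp) -> no flip
Dir SE: opp run (3,3) capped by W -> flip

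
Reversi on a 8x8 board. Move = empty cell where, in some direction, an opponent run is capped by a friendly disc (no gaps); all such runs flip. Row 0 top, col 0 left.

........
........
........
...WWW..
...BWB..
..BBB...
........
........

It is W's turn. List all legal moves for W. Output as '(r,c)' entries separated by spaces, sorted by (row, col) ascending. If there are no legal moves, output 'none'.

Answer: (4,2) (4,6) (5,5) (5,6) (6,1) (6,2) (6,3) (6,4)

Derivation:
(3,2): no bracket -> illegal
(3,6): no bracket -> illegal
(4,1): no bracket -> illegal
(4,2): flips 1 -> legal
(4,6): flips 1 -> legal
(5,1): no bracket -> illegal
(5,5): flips 1 -> legal
(5,6): flips 1 -> legal
(6,1): flips 2 -> legal
(6,2): flips 1 -> legal
(6,3): flips 2 -> legal
(6,4): flips 1 -> legal
(6,5): no bracket -> illegal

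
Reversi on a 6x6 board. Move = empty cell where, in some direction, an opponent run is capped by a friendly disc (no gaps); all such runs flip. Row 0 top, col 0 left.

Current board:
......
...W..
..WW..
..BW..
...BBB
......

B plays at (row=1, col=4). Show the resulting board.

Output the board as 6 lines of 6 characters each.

Answer: ......
...WB.
..WB..
..BW..
...BBB
......

Derivation:
Place B at (1,4); scan 8 dirs for brackets.
Dir NW: first cell '.' (not opp) -> no flip
Dir N: first cell '.' (not opp) -> no flip
Dir NE: first cell '.' (not opp) -> no flip
Dir W: opp run (1,3), next='.' -> no flip
Dir E: first cell '.' (not opp) -> no flip
Dir SW: opp run (2,3) capped by B -> flip
Dir S: first cell '.' (not opp) -> no flip
Dir SE: first cell '.' (not opp) -> no flip
All flips: (2,3)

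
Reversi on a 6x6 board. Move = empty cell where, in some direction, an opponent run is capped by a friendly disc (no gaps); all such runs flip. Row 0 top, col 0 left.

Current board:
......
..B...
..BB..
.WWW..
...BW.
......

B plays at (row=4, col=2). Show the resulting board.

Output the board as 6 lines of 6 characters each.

Answer: ......
..B...
..BB..
.WBW..
..BBW.
......

Derivation:
Place B at (4,2); scan 8 dirs for brackets.
Dir NW: opp run (3,1), next='.' -> no flip
Dir N: opp run (3,2) capped by B -> flip
Dir NE: opp run (3,3), next='.' -> no flip
Dir W: first cell '.' (not opp) -> no flip
Dir E: first cell 'B' (not opp) -> no flip
Dir SW: first cell '.' (not opp) -> no flip
Dir S: first cell '.' (not opp) -> no flip
Dir SE: first cell '.' (not opp) -> no flip
All flips: (3,2)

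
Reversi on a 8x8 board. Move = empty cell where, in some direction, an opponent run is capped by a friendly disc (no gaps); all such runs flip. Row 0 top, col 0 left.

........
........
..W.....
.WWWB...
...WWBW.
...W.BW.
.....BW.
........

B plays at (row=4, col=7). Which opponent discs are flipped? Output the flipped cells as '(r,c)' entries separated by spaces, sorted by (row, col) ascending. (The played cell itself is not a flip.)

Answer: (4,6) (5,6)

Derivation:
Dir NW: first cell '.' (not opp) -> no flip
Dir N: first cell '.' (not opp) -> no flip
Dir NE: edge -> no flip
Dir W: opp run (4,6) capped by B -> flip
Dir E: edge -> no flip
Dir SW: opp run (5,6) capped by B -> flip
Dir S: first cell '.' (not opp) -> no flip
Dir SE: edge -> no flip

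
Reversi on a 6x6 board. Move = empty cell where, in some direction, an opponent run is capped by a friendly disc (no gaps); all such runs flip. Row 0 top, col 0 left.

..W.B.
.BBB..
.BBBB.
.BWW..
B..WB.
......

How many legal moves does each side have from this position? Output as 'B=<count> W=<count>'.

-- B to move --
(0,1): no bracket -> illegal
(0,3): no bracket -> illegal
(3,4): flips 2 -> legal
(4,1): flips 1 -> legal
(4,2): flips 3 -> legal
(5,2): no bracket -> illegal
(5,3): flips 2 -> legal
(5,4): flips 2 -> legal
B mobility = 5
-- W to move --
(0,0): flips 2 -> legal
(0,1): no bracket -> illegal
(0,3): flips 2 -> legal
(0,5): no bracket -> illegal
(1,0): flips 1 -> legal
(1,4): flips 1 -> legal
(1,5): flips 1 -> legal
(2,0): flips 1 -> legal
(2,5): no bracket -> illegal
(3,0): flips 1 -> legal
(3,4): no bracket -> illegal
(3,5): flips 2 -> legal
(4,1): no bracket -> illegal
(4,2): no bracket -> illegal
(4,5): flips 1 -> legal
(5,0): no bracket -> illegal
(5,1): no bracket -> illegal
(5,3): no bracket -> illegal
(5,4): no bracket -> illegal
(5,5): flips 1 -> legal
W mobility = 10

Answer: B=5 W=10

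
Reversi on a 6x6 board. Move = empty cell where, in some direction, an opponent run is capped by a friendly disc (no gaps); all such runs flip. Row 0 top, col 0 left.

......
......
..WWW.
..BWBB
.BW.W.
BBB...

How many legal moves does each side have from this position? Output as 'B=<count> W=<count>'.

-- B to move --
(1,1): no bracket -> illegal
(1,2): flips 2 -> legal
(1,3): flips 1 -> legal
(1,4): flips 2 -> legal
(1,5): flips 3 -> legal
(2,1): no bracket -> illegal
(2,5): no bracket -> illegal
(3,1): no bracket -> illegal
(4,3): flips 1 -> legal
(4,5): no bracket -> illegal
(5,3): flips 1 -> legal
(5,4): flips 1 -> legal
(5,5): no bracket -> illegal
B mobility = 7
-- W to move --
(2,1): no bracket -> illegal
(2,5): no bracket -> illegal
(3,0): no bracket -> illegal
(3,1): flips 1 -> legal
(4,0): flips 1 -> legal
(4,3): no bracket -> illegal
(4,5): flips 1 -> legal
(5,3): no bracket -> illegal
W mobility = 3

Answer: B=7 W=3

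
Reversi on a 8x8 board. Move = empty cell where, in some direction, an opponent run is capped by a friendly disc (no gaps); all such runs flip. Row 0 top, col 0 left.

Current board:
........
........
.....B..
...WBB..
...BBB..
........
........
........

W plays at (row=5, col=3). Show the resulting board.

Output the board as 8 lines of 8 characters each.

Answer: ........
........
.....B..
...WBB..
...WBB..
...W....
........
........

Derivation:
Place W at (5,3); scan 8 dirs for brackets.
Dir NW: first cell '.' (not opp) -> no flip
Dir N: opp run (4,3) capped by W -> flip
Dir NE: opp run (4,4) (3,5), next='.' -> no flip
Dir W: first cell '.' (not opp) -> no flip
Dir E: first cell '.' (not opp) -> no flip
Dir SW: first cell '.' (not opp) -> no flip
Dir S: first cell '.' (not opp) -> no flip
Dir SE: first cell '.' (not opp) -> no flip
All flips: (4,3)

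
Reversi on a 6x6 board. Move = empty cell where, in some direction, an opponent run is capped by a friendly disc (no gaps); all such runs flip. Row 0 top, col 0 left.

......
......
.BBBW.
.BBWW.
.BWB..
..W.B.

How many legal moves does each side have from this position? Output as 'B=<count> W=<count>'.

Answer: B=5 W=8

Derivation:
-- B to move --
(1,3): no bracket -> illegal
(1,4): no bracket -> illegal
(1,5): no bracket -> illegal
(2,5): flips 2 -> legal
(3,5): flips 2 -> legal
(4,4): flips 1 -> legal
(4,5): flips 1 -> legal
(5,1): no bracket -> illegal
(5,3): flips 1 -> legal
B mobility = 5
-- W to move --
(1,0): no bracket -> illegal
(1,1): flips 1 -> legal
(1,2): flips 3 -> legal
(1,3): flips 1 -> legal
(1,4): no bracket -> illegal
(2,0): flips 4 -> legal
(3,0): flips 3 -> legal
(4,0): flips 1 -> legal
(4,4): flips 1 -> legal
(4,5): no bracket -> illegal
(5,0): no bracket -> illegal
(5,1): no bracket -> illegal
(5,3): flips 1 -> legal
(5,5): no bracket -> illegal
W mobility = 8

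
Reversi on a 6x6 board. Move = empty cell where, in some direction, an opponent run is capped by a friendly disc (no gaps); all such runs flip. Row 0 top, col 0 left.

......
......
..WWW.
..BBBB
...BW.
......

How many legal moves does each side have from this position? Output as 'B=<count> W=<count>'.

-- B to move --
(1,1): flips 1 -> legal
(1,2): flips 2 -> legal
(1,3): flips 2 -> legal
(1,4): flips 2 -> legal
(1,5): flips 1 -> legal
(2,1): no bracket -> illegal
(2,5): no bracket -> illegal
(3,1): no bracket -> illegal
(4,5): flips 1 -> legal
(5,3): flips 1 -> legal
(5,4): flips 1 -> legal
(5,5): flips 1 -> legal
B mobility = 9
-- W to move --
(2,1): no bracket -> illegal
(2,5): no bracket -> illegal
(3,1): no bracket -> illegal
(4,1): flips 1 -> legal
(4,2): flips 3 -> legal
(4,5): flips 1 -> legal
(5,2): no bracket -> illegal
(5,3): flips 2 -> legal
(5,4): no bracket -> illegal
W mobility = 4

Answer: B=9 W=4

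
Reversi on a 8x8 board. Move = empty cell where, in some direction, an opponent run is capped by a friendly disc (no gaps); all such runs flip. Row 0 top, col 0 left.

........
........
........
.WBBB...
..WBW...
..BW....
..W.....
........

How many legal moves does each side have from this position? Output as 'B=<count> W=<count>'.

-- B to move --
(2,0): no bracket -> illegal
(2,1): no bracket -> illegal
(2,2): no bracket -> illegal
(3,0): flips 1 -> legal
(3,5): no bracket -> illegal
(4,0): no bracket -> illegal
(4,1): flips 1 -> legal
(4,5): flips 1 -> legal
(5,1): flips 1 -> legal
(5,4): flips 2 -> legal
(5,5): flips 1 -> legal
(6,1): no bracket -> illegal
(6,3): flips 1 -> legal
(6,4): no bracket -> illegal
(7,1): no bracket -> illegal
(7,2): flips 1 -> legal
(7,3): no bracket -> illegal
B mobility = 8
-- W to move --
(2,1): no bracket -> illegal
(2,2): flips 2 -> legal
(2,3): flips 2 -> legal
(2,4): flips 2 -> legal
(2,5): no bracket -> illegal
(3,5): flips 3 -> legal
(4,1): no bracket -> illegal
(4,5): no bracket -> illegal
(5,1): flips 1 -> legal
(5,4): no bracket -> illegal
(6,1): no bracket -> illegal
(6,3): no bracket -> illegal
W mobility = 5

Answer: B=8 W=5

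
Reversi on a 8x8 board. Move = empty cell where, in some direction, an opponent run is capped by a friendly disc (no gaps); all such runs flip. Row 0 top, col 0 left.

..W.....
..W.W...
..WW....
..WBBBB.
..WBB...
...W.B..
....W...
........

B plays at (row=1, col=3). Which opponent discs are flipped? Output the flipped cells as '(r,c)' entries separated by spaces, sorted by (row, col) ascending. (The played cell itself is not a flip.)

Dir NW: opp run (0,2), next=edge -> no flip
Dir N: first cell '.' (not opp) -> no flip
Dir NE: first cell '.' (not opp) -> no flip
Dir W: opp run (1,2), next='.' -> no flip
Dir E: opp run (1,4), next='.' -> no flip
Dir SW: opp run (2,2), next='.' -> no flip
Dir S: opp run (2,3) capped by B -> flip
Dir SE: first cell '.' (not opp) -> no flip

Answer: (2,3)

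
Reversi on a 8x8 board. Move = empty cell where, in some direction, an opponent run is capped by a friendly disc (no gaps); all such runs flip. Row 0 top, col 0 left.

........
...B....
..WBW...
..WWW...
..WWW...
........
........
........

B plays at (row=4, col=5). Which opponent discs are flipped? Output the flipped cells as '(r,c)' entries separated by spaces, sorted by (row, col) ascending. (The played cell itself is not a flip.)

Answer: (3,4)

Derivation:
Dir NW: opp run (3,4) capped by B -> flip
Dir N: first cell '.' (not opp) -> no flip
Dir NE: first cell '.' (not opp) -> no flip
Dir W: opp run (4,4) (4,3) (4,2), next='.' -> no flip
Dir E: first cell '.' (not opp) -> no flip
Dir SW: first cell '.' (not opp) -> no flip
Dir S: first cell '.' (not opp) -> no flip
Dir SE: first cell '.' (not opp) -> no flip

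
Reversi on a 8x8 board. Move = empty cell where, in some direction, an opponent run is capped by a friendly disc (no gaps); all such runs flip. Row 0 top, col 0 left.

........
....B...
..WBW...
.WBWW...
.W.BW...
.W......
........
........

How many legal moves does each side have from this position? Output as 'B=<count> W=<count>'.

-- B to move --
(1,1): no bracket -> illegal
(1,2): flips 1 -> legal
(1,3): no bracket -> illegal
(1,5): no bracket -> illegal
(2,0): no bracket -> illegal
(2,1): flips 1 -> legal
(2,5): flips 2 -> legal
(3,0): flips 1 -> legal
(3,5): flips 2 -> legal
(4,0): no bracket -> illegal
(4,2): no bracket -> illegal
(4,5): flips 2 -> legal
(5,0): flips 1 -> legal
(5,2): no bracket -> illegal
(5,3): no bracket -> illegal
(5,4): flips 3 -> legal
(5,5): no bracket -> illegal
(6,0): no bracket -> illegal
(6,1): no bracket -> illegal
(6,2): no bracket -> illegal
B mobility = 8
-- W to move --
(0,3): no bracket -> illegal
(0,4): flips 1 -> legal
(0,5): flips 3 -> legal
(1,2): flips 1 -> legal
(1,3): flips 1 -> legal
(1,5): no bracket -> illegal
(2,1): no bracket -> illegal
(2,5): no bracket -> illegal
(4,2): flips 2 -> legal
(5,2): flips 1 -> legal
(5,3): flips 1 -> legal
(5,4): no bracket -> illegal
W mobility = 7

Answer: B=8 W=7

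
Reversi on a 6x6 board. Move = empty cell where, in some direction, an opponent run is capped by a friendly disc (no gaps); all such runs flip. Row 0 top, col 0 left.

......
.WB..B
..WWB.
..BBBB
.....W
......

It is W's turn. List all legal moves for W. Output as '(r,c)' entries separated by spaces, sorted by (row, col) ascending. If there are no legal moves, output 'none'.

(0,1): flips 1 -> legal
(0,2): flips 1 -> legal
(0,3): no bracket -> illegal
(0,4): no bracket -> illegal
(0,5): no bracket -> illegal
(1,3): flips 1 -> legal
(1,4): no bracket -> illegal
(2,1): no bracket -> illegal
(2,5): flips 2 -> legal
(3,1): no bracket -> illegal
(4,1): flips 1 -> legal
(4,2): flips 1 -> legal
(4,3): flips 1 -> legal
(4,4): flips 1 -> legal

Answer: (0,1) (0,2) (1,3) (2,5) (4,1) (4,2) (4,3) (4,4)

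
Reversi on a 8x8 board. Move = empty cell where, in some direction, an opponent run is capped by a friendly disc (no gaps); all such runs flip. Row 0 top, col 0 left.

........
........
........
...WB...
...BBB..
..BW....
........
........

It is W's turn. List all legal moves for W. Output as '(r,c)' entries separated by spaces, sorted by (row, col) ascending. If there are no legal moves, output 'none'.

(2,3): no bracket -> illegal
(2,4): no bracket -> illegal
(2,5): no bracket -> illegal
(3,2): no bracket -> illegal
(3,5): flips 2 -> legal
(3,6): no bracket -> illegal
(4,1): no bracket -> illegal
(4,2): no bracket -> illegal
(4,6): no bracket -> illegal
(5,1): flips 1 -> legal
(5,4): no bracket -> illegal
(5,5): flips 1 -> legal
(5,6): no bracket -> illegal
(6,1): no bracket -> illegal
(6,2): no bracket -> illegal
(6,3): no bracket -> illegal

Answer: (3,5) (5,1) (5,5)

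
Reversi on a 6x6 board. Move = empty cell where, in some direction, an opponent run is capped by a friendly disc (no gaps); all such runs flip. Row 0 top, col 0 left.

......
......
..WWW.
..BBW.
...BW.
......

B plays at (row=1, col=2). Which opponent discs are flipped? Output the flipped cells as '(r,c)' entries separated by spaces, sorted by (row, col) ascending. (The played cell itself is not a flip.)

Answer: (2,2)

Derivation:
Dir NW: first cell '.' (not opp) -> no flip
Dir N: first cell '.' (not opp) -> no flip
Dir NE: first cell '.' (not opp) -> no flip
Dir W: first cell '.' (not opp) -> no flip
Dir E: first cell '.' (not opp) -> no flip
Dir SW: first cell '.' (not opp) -> no flip
Dir S: opp run (2,2) capped by B -> flip
Dir SE: opp run (2,3) (3,4), next='.' -> no flip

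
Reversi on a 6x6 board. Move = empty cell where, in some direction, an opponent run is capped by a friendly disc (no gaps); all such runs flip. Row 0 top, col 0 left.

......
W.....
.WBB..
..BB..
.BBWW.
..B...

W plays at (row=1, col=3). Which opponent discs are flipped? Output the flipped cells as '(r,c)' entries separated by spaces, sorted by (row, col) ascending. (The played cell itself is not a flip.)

Answer: (2,3) (3,3)

Derivation:
Dir NW: first cell '.' (not opp) -> no flip
Dir N: first cell '.' (not opp) -> no flip
Dir NE: first cell '.' (not opp) -> no flip
Dir W: first cell '.' (not opp) -> no flip
Dir E: first cell '.' (not opp) -> no flip
Dir SW: opp run (2,2), next='.' -> no flip
Dir S: opp run (2,3) (3,3) capped by W -> flip
Dir SE: first cell '.' (not opp) -> no flip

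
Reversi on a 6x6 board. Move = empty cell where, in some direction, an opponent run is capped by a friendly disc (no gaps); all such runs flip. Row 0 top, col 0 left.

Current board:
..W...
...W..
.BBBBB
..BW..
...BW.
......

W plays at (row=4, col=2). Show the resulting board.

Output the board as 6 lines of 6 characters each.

Place W at (4,2); scan 8 dirs for brackets.
Dir NW: first cell '.' (not opp) -> no flip
Dir N: opp run (3,2) (2,2), next='.' -> no flip
Dir NE: first cell 'W' (not opp) -> no flip
Dir W: first cell '.' (not opp) -> no flip
Dir E: opp run (4,3) capped by W -> flip
Dir SW: first cell '.' (not opp) -> no flip
Dir S: first cell '.' (not opp) -> no flip
Dir SE: first cell '.' (not opp) -> no flip
All flips: (4,3)

Answer: ..W...
...W..
.BBBBB
..BW..
..WWW.
......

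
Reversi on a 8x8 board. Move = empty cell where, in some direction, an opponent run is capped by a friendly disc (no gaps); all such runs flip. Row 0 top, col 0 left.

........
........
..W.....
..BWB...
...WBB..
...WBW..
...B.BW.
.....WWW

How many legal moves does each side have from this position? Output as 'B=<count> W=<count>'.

-- B to move --
(1,1): flips 2 -> legal
(1,2): flips 1 -> legal
(1,3): no bracket -> illegal
(2,1): no bracket -> illegal
(2,3): flips 3 -> legal
(2,4): no bracket -> illegal
(3,1): no bracket -> illegal
(4,2): flips 1 -> legal
(4,6): no bracket -> illegal
(5,2): flips 2 -> legal
(5,6): flips 1 -> legal
(5,7): no bracket -> illegal
(6,2): flips 1 -> legal
(6,4): no bracket -> illegal
(6,7): flips 1 -> legal
(7,4): no bracket -> illegal
B mobility = 8
-- W to move --
(2,1): flips 1 -> legal
(2,3): no bracket -> illegal
(2,4): no bracket -> illegal
(2,5): flips 1 -> legal
(3,1): flips 1 -> legal
(3,5): flips 3 -> legal
(3,6): no bracket -> illegal
(4,1): no bracket -> illegal
(4,2): flips 1 -> legal
(4,6): flips 2 -> legal
(5,2): no bracket -> illegal
(5,6): no bracket -> illegal
(6,2): no bracket -> illegal
(6,4): flips 1 -> legal
(7,2): no bracket -> illegal
(7,3): flips 1 -> legal
(7,4): no bracket -> illegal
W mobility = 8

Answer: B=8 W=8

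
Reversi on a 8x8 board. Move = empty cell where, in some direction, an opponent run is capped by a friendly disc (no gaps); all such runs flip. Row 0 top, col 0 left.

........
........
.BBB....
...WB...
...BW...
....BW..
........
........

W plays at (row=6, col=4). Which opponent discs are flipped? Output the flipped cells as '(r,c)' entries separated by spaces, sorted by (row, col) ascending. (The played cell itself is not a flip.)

Dir NW: first cell '.' (not opp) -> no flip
Dir N: opp run (5,4) capped by W -> flip
Dir NE: first cell 'W' (not opp) -> no flip
Dir W: first cell '.' (not opp) -> no flip
Dir E: first cell '.' (not opp) -> no flip
Dir SW: first cell '.' (not opp) -> no flip
Dir S: first cell '.' (not opp) -> no flip
Dir SE: first cell '.' (not opp) -> no flip

Answer: (5,4)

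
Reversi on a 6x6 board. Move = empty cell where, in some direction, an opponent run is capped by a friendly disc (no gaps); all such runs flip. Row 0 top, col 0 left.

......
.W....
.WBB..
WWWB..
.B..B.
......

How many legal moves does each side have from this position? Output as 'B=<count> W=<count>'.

-- B to move --
(0,0): flips 1 -> legal
(0,1): flips 3 -> legal
(0,2): no bracket -> illegal
(1,0): no bracket -> illegal
(1,2): no bracket -> illegal
(2,0): flips 1 -> legal
(4,0): flips 1 -> legal
(4,2): flips 1 -> legal
(4,3): no bracket -> illegal
B mobility = 5
-- W to move --
(1,2): flips 1 -> legal
(1,3): flips 1 -> legal
(1,4): flips 1 -> legal
(2,4): flips 2 -> legal
(3,4): flips 1 -> legal
(3,5): no bracket -> illegal
(4,0): no bracket -> illegal
(4,2): no bracket -> illegal
(4,3): no bracket -> illegal
(4,5): no bracket -> illegal
(5,0): flips 1 -> legal
(5,1): flips 1 -> legal
(5,2): flips 1 -> legal
(5,3): no bracket -> illegal
(5,4): no bracket -> illegal
(5,5): flips 3 -> legal
W mobility = 9

Answer: B=5 W=9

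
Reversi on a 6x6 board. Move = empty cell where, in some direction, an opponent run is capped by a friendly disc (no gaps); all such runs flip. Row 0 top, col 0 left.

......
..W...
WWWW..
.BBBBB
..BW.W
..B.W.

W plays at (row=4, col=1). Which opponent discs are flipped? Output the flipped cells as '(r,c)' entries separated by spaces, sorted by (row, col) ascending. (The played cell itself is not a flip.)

Dir NW: first cell '.' (not opp) -> no flip
Dir N: opp run (3,1) capped by W -> flip
Dir NE: opp run (3,2) capped by W -> flip
Dir W: first cell '.' (not opp) -> no flip
Dir E: opp run (4,2) capped by W -> flip
Dir SW: first cell '.' (not opp) -> no flip
Dir S: first cell '.' (not opp) -> no flip
Dir SE: opp run (5,2), next=edge -> no flip

Answer: (3,1) (3,2) (4,2)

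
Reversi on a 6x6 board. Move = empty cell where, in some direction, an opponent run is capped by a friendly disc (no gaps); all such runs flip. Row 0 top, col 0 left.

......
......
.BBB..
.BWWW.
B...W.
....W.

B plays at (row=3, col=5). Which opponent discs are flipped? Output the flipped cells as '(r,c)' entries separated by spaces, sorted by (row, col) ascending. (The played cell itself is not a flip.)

Dir NW: first cell '.' (not opp) -> no flip
Dir N: first cell '.' (not opp) -> no flip
Dir NE: edge -> no flip
Dir W: opp run (3,4) (3,3) (3,2) capped by B -> flip
Dir E: edge -> no flip
Dir SW: opp run (4,4), next='.' -> no flip
Dir S: first cell '.' (not opp) -> no flip
Dir SE: edge -> no flip

Answer: (3,2) (3,3) (3,4)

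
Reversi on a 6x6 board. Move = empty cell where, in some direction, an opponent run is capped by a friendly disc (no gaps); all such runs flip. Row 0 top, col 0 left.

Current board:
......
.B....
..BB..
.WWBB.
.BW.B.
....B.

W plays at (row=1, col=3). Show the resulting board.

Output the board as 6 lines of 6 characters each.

Answer: ......
.B.W..
..WB..
.WWBB.
.BW.B.
....B.

Derivation:
Place W at (1,3); scan 8 dirs for brackets.
Dir NW: first cell '.' (not opp) -> no flip
Dir N: first cell '.' (not opp) -> no flip
Dir NE: first cell '.' (not opp) -> no flip
Dir W: first cell '.' (not opp) -> no flip
Dir E: first cell '.' (not opp) -> no flip
Dir SW: opp run (2,2) capped by W -> flip
Dir S: opp run (2,3) (3,3), next='.' -> no flip
Dir SE: first cell '.' (not opp) -> no flip
All flips: (2,2)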